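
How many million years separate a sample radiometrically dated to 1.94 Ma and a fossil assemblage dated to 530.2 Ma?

528.26 million years

530.2 − 1.94 = 528.26 million years.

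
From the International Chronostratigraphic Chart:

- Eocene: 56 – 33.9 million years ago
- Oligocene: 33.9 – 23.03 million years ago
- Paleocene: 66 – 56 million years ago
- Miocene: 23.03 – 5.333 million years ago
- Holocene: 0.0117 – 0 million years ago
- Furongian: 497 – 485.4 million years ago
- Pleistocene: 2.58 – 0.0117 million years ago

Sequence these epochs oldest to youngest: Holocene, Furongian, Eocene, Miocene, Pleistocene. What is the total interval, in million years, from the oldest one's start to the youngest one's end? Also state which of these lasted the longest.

Furongian, Eocene, Miocene, Pleistocene, Holocene; total span 497 Myr; longest is Eocene

From the excerpt: Holocene 0.0117–0; Furongian 497–485.4; Eocene 56–33.9; Miocene 23.03–5.333; Pleistocene 2.58–0.0117 (Ma).
Larger Ma is earlier, so the oldest is Furongian and the youngest is Holocene; oldest to youngest: Furongian, Eocene, Miocene, Pleistocene, Holocene.
Oldest start 497 minus youngest end 0 gives 497 Myr overall.
Individual lengths (start − end): Holocene 0.0117; Eocene 22.1; Pleistocene 2.5683; Miocene 17.697; Furongian 11.6. The largest is Eocene at 22.1 Myr.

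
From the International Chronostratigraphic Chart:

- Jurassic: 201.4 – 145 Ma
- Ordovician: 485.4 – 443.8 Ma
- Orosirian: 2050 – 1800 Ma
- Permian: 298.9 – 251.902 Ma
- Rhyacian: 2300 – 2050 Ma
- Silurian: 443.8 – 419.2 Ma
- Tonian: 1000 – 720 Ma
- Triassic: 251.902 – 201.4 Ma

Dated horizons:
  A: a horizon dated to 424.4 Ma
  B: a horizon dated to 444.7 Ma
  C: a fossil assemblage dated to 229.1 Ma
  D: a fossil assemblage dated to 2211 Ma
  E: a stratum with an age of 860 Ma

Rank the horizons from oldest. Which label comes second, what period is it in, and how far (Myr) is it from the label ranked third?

E, in the Tonian; 415.3 million years to B

Sorted oldest-first by Ma: D (2211), E (860), B (444.7), A (424.4), C (229.1).
The second oldest is E at 860 Ma, which lies in 1000–720 Ma: the Tonian.
The third oldest is B at 444.7 Ma; separation = |860 − 444.7| = 415.3 Myr.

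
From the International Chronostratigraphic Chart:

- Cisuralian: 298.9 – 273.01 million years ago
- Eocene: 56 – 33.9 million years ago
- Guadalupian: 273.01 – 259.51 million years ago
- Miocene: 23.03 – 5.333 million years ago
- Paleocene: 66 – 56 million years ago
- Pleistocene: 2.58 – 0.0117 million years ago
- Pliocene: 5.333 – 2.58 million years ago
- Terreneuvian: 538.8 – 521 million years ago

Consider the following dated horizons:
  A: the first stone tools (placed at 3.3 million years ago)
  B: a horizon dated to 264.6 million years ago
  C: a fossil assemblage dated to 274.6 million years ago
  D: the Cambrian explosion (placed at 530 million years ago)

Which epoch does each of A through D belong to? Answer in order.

A: 3.3 Ma lies in 5.333–2.58 Ma, so Pliocene.
B: 264.6 Ma lies in 273.01–259.51 Ma, so Guadalupian.
C: 274.6 Ma lies in 298.9–273.01 Ma, so Cisuralian.
D: 530 Ma lies in 538.8–521 Ma, so Terreneuvian.

A — Pliocene; B — Guadalupian; C — Cisuralian; D — Terreneuvian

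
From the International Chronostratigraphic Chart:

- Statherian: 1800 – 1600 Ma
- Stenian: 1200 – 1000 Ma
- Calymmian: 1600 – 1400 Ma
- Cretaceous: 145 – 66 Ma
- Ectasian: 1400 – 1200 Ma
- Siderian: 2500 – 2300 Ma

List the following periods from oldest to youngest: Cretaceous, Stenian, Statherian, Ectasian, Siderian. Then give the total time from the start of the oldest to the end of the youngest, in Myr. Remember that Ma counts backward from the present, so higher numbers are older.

Start ages (Ma): Siderian 2500, Statherian 1800, Ectasian 1400, Stenian 1200, Cretaceous 145.
Ordered oldest to youngest: Siderian, Statherian, Ectasian, Stenian, Cretaceous.
Span = 2500 − 66 = 2434 Myr.

Siderian, Statherian, Ectasian, Stenian, Cretaceous; total span 2434 Myr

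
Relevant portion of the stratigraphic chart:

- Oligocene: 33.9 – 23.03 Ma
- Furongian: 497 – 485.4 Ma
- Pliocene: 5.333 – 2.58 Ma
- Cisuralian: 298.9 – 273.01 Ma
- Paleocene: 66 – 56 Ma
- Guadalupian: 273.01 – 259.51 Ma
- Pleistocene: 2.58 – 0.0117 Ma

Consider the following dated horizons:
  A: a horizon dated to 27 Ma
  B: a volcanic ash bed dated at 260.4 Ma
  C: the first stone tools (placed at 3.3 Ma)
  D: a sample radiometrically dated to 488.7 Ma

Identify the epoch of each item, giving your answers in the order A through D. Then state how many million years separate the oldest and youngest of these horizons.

A — Oligocene; B — Guadalupian; C — Pliocene; D — Furongian; span 485.4 million years

Match each age against the start–end ranges in the excerpt: A = 27 Ma → Oligocene (33.9–23.03); B = 260.4 Ma → Guadalupian (273.01–259.51); C = 3.3 Ma → Pliocene (5.333–2.58); D = 488.7 Ma → Furongian (497–485.4).
The largest age is 488.7 Ma and the smallest is 3.3 Ma; their difference is 485.4 Myr.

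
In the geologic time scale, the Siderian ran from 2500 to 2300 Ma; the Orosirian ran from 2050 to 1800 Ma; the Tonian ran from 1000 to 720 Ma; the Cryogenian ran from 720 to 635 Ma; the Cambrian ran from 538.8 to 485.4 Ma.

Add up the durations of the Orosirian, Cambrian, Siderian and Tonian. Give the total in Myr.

783.4 million years

Each duration: Orosirian = 250; Cambrian = 53.4; Siderian = 200; Tonian = 280.
Sum: 250 + 53.4 + 200 + 280 = 783.4 Myr.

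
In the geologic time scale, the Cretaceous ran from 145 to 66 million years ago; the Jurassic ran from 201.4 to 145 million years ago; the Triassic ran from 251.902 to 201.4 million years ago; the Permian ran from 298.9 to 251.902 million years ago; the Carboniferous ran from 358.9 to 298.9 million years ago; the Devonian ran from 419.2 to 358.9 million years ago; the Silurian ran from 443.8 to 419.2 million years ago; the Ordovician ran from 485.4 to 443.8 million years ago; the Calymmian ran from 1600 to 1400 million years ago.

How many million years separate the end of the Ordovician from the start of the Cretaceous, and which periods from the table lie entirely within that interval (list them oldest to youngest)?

End of Ordovician = 443.8 Ma; start of Cretaceous = 145 Ma.
Gap = 443.8 − 145 = 298.8 Myr.
Periods wholly inside 443.8–145 Ma: Silurian (443.8–419.2), Devonian (419.2–358.9), Carboniferous (358.9–298.9), Permian (298.9–251.902), Triassic (251.902–201.4), Jurassic (201.4–145).

298.8 million years; Silurian, Devonian, Carboniferous, Permian, Triassic, Jurassic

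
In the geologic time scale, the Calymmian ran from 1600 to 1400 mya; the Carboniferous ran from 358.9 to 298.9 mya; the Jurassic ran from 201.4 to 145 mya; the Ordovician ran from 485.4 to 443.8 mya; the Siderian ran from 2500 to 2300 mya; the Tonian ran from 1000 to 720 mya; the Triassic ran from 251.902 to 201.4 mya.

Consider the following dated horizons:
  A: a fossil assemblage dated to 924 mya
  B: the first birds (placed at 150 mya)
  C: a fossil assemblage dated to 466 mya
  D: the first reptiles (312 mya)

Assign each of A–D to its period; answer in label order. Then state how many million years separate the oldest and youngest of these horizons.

Match each age against the start–end ranges in the excerpt: A = 924 Ma → Tonian (1000–720); B = 150 Ma → Jurassic (201.4–145); C = 466 Ma → Ordovician (485.4–443.8); D = 312 Ma → Carboniferous (358.9–298.9).
The largest age is 924 Ma and the smallest is 150 Ma; their difference is 774 Myr.

A — Tonian; B — Jurassic; C — Ordovician; D — Carboniferous; span 774 million years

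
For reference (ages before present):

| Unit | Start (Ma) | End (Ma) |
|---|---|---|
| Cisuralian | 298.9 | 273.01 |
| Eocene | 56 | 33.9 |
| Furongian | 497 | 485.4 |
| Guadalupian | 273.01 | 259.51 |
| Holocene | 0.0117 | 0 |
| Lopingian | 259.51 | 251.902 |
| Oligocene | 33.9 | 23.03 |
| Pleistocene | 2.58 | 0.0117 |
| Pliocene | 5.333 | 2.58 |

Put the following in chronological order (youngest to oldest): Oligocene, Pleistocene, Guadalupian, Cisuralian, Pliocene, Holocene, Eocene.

Sorting by start age (ascending Ma, since larger Ma = older): Holocene began 0.0117, Pleistocene began 2.58, Pliocene began 5.333, Oligocene began 33.9, Eocene began 56, Guadalupian began 273.01, Cisuralian began 298.9.

Holocene, Pleistocene, Pliocene, Oligocene, Eocene, Guadalupian, Cisuralian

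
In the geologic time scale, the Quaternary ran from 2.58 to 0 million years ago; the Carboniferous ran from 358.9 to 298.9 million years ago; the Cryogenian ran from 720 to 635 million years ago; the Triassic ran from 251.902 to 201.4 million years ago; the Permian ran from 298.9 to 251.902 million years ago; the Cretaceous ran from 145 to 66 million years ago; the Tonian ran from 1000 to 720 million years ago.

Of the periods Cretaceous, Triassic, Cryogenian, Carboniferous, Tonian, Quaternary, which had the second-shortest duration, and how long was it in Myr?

Durations: Cretaceous 79; Triassic 50.502; Cryogenian 85; Carboniferous 60; Tonian 280; Quaternary 2.58 Myr.
Sorted shortest-first: Quaternary (2.58), Triassic (50.502), Carboniferous (60), Cretaceous (79), Cryogenian (85), Tonian (280).
The second shortest is Triassic at 50.502 Myr.

Triassic, 50.502 million years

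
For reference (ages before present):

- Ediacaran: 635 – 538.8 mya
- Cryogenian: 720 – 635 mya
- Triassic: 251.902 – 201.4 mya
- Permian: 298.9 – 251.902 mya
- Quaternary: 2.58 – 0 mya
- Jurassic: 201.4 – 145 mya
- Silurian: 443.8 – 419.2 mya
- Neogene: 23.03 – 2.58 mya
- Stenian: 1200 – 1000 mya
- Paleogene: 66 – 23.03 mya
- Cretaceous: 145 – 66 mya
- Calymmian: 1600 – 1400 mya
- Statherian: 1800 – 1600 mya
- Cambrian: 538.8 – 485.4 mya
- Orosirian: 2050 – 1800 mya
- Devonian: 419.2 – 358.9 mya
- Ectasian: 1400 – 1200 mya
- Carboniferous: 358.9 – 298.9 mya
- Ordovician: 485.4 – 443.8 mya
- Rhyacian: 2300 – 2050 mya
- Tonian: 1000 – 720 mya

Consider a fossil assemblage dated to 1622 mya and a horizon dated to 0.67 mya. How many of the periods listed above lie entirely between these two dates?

17

1622 Ma sits inside the Statherian (1800–1600) and 0.67 Ma inside the Quaternary (2.58–0); neither of those is wholly between the two dates.
The listed periods lying completely between them are Calymmian, Ectasian, Stenian, Tonian, Cryogenian, Ediacaran, Cambrian, Ordovician, Silurian, Devonian, Carboniferous, Permian, Triassic, Jurassic, Cretaceous, Paleogene, Neogene — 17 in all.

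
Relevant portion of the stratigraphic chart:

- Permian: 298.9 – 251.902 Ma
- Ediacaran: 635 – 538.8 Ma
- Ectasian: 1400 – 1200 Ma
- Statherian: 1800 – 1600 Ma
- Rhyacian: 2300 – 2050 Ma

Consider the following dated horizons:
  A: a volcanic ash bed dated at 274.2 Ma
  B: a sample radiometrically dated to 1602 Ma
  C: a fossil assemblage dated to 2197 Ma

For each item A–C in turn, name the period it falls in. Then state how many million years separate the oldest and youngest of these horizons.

Match each age against the start–end ranges in the excerpt: A = 274.2 Ma → Permian (298.9–251.902); B = 1602 Ma → Statherian (1800–1600); C = 2197 Ma → Rhyacian (2300–2050).
The largest age is 2197 Ma and the smallest is 274.2 Ma; their difference is 1922.8 Myr.

A — Permian; B — Statherian; C — Rhyacian; span 1922.8 million years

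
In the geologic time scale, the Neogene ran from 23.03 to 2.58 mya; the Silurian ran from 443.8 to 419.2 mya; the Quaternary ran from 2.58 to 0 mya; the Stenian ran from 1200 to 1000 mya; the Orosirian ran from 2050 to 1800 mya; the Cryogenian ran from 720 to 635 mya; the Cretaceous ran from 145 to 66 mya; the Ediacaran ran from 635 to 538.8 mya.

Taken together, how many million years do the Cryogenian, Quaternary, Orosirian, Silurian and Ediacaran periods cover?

458.38 million years

Each duration: Cryogenian = 85; Quaternary = 2.58; Orosirian = 250; Silurian = 24.6; Ediacaran = 96.2.
Sum: 85 + 2.58 + 250 + 24.6 + 96.2 = 458.38 Myr.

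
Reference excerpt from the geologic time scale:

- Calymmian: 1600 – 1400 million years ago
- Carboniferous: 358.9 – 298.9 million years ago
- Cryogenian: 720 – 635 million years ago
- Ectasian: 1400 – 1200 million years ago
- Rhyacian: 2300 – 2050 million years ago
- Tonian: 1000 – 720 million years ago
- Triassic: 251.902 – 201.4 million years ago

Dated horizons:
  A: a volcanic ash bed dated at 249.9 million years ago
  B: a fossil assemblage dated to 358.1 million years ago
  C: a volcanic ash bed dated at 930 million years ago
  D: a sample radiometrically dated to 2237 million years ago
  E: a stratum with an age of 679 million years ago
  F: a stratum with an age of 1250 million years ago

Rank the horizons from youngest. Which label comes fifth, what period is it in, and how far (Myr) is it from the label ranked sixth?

F, in the Ectasian; 987 million years to D

Sorted youngest-first by Ma: A (249.9), B (358.1), E (679), C (930), F (1250), D (2237).
The fifth youngest is F at 1250 Ma, which lies in 1400–1200 Ma: the Ectasian.
The sixth youngest is D at 2237 Ma; separation = |1250 − 2237| = 987 Myr.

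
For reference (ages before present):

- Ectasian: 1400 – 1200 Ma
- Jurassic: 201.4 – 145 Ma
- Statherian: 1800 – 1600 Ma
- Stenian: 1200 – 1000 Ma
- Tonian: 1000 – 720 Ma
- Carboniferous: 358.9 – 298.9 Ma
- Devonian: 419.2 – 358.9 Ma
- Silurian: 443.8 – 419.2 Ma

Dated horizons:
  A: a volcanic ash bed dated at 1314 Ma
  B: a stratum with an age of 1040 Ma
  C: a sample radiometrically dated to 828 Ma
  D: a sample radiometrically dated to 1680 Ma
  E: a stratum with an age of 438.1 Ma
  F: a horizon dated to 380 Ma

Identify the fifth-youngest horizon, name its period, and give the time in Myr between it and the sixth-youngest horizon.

Sorted youngest-first by Ma: F (380), E (438.1), C (828), B (1040), A (1314), D (1680).
The fifth youngest is A at 1314 Ma, which lies in 1400–1200 Ma: the Ectasian.
The sixth youngest is D at 1680 Ma; separation = |1314 − 1680| = 366 Myr.

A, in the Ectasian; 366 million years to D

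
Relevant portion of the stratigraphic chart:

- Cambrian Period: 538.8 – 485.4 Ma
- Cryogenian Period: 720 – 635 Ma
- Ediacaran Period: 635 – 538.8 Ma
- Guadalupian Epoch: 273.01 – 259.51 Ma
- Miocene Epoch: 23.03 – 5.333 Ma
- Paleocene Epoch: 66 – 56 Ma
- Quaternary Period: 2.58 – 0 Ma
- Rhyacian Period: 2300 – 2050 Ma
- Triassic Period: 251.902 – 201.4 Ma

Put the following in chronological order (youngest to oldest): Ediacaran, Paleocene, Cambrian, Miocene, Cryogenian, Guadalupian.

Read off each span (Ma): Ediacaran 635–538.8; Paleocene 66–56; Cambrian 538.8–485.4; Miocene 23.03–5.333; Cryogenian 720–635; Guadalupian 273.01–259.51.
Larger Ma is older, so oldest→youngest is Cryogenian, Ediacaran, Cambrian, Guadalupian, Paleocene, Miocene; reverse it for youngest→oldest.

Miocene, Paleocene, Guadalupian, Cambrian, Ediacaran, Cryogenian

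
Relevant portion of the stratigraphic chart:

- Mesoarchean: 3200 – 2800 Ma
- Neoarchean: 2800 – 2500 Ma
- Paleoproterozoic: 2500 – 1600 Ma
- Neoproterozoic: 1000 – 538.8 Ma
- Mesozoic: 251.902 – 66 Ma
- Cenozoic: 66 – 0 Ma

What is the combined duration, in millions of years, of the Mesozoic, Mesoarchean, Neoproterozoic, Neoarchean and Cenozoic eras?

Each duration: Mesozoic = 185.902; Mesoarchean = 400; Neoproterozoic = 461.2; Neoarchean = 300; Cenozoic = 66.
Sum: 185.902 + 400 + 461.2 + 300 + 66 = 1413.102 Myr.

1413.102 million years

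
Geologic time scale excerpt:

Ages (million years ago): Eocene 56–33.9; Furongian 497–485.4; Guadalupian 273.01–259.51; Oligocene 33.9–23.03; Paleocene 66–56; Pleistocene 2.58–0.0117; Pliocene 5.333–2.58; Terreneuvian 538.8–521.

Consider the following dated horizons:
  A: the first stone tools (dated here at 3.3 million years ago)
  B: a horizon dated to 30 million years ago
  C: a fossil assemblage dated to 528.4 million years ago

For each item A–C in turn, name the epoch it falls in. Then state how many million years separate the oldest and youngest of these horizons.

Match each age against the start–end ranges in the excerpt: A = 3.3 Ma → Pliocene (5.333–2.58); B = 30 Ma → Oligocene (33.9–23.03); C = 528.4 Ma → Terreneuvian (538.8–521).
The largest age is 528.4 Ma and the smallest is 3.3 Ma; their difference is 525.1 Myr.

A — Pliocene; B — Oligocene; C — Terreneuvian; span 525.1 million years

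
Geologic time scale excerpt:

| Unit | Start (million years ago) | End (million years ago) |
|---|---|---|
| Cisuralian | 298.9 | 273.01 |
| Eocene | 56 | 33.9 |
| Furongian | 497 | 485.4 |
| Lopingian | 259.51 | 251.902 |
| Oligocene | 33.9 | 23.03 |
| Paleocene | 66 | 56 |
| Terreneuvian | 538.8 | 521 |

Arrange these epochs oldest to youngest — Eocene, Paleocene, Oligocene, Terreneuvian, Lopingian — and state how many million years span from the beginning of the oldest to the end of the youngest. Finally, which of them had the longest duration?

Terreneuvian → Lopingian → Paleocene → Eocene → Oligocene; total span 515.77 Myr; longest is Eocene

From the excerpt: Eocene 56–33.9; Paleocene 66–56; Oligocene 33.9–23.03; Terreneuvian 538.8–521; Lopingian 259.51–251.902 (Ma).
Larger Ma is earlier, so the oldest is Terreneuvian and the youngest is Oligocene; oldest to youngest: Terreneuvian, Lopingian, Paleocene, Eocene, Oligocene.
Oldest start 538.8 minus youngest end 23.03 gives 515.77 Myr overall.
Individual lengths (start − end): Terreneuvian 17.8; Lopingian 7.608; Eocene 22.1; Paleocene 10; Oligocene 10.87. The largest is Eocene at 22.1 Myr.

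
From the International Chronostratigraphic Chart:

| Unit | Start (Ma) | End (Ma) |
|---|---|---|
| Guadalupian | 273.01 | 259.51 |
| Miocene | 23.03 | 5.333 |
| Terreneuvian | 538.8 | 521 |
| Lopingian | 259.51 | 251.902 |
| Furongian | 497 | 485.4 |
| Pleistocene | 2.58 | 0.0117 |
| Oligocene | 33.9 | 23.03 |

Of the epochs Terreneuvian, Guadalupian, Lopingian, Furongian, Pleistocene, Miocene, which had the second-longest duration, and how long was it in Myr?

Durations: Terreneuvian 17.8; Guadalupian 13.5; Lopingian 7.608; Furongian 11.6; Pleistocene 2.5683; Miocene 17.697 Myr.
Sorted longest-first: Terreneuvian (17.8), Miocene (17.697), Guadalupian (13.5), Furongian (11.6), Lopingian (7.608), Pleistocene (2.5683).
The second longest is Miocene at 17.697 Myr.

Miocene, 17.697 million years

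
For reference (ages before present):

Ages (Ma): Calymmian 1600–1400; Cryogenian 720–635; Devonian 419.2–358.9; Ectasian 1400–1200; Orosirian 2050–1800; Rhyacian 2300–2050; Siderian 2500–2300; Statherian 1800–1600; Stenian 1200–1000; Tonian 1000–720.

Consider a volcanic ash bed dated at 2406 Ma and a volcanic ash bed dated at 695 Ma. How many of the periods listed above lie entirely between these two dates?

7

2406 Ma sits inside the Siderian (2500–2300) and 695 Ma inside the Cryogenian (720–635); neither of those is wholly between the two dates.
The listed periods lying completely between them are Rhyacian, Orosirian, Statherian, Calymmian, Ectasian, Stenian, Tonian — 7 in all.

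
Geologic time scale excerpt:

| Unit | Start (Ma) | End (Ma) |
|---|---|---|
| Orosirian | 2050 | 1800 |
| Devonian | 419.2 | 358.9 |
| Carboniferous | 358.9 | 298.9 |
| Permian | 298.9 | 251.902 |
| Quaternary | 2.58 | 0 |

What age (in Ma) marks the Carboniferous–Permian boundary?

The Carboniferous ends and the Permian begins at 298.9 Ma.

298.9 Ma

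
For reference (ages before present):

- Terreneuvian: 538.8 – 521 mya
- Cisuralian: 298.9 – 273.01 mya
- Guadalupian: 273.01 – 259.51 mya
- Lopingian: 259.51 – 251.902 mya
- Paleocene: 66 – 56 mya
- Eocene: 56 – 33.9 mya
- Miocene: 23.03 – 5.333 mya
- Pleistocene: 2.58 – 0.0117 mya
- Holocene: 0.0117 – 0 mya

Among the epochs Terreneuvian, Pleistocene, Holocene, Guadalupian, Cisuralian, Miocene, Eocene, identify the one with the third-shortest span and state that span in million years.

Start − end for each: Terreneuvian 538.8 − 521 = 17.8; Pleistocene 2.58 − 0.0117 = 2.5683; Holocene 0.0117 − 0 = 0.0117; Guadalupian 273.01 − 259.51 = 13.5; Cisuralian 298.9 − 273.01 = 25.89; Miocene 23.03 − 5.333 = 17.697; Eocene 56 − 33.9 = 22.1.
Ranking these from shortest: Holocene < Pleistocene < Guadalupian < Miocene < Terreneuvian < Eocene < Cisuralian.
Position 3 in that ranking is Guadalupian, which lasted 13.5 Myr.

Guadalupian, 13.5 million years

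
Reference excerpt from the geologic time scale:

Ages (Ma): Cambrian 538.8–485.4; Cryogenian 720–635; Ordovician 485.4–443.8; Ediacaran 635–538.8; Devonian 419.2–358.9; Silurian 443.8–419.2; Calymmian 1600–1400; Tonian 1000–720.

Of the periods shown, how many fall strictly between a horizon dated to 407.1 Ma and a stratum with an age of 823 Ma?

The older date is 823 Ma and the younger is 407.1 Ma.
Periods with start < 823 and end > 407.1 Ma: Cryogenian (720–635), Ediacaran (635–538.8), Cambrian (538.8–485.4), Ordovician (485.4–443.8), Silurian (443.8–419.2).
That is 5 complete periods.

5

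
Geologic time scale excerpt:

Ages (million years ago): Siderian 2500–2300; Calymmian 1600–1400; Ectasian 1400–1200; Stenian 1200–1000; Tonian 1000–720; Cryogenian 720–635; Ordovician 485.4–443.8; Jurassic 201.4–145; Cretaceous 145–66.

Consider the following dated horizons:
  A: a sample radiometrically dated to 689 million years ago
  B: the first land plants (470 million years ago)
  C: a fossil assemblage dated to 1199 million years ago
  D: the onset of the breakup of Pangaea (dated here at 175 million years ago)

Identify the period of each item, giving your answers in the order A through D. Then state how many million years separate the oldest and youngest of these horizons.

A — Cryogenian; B — Ordovician; C — Stenian; D — Jurassic; span 1024 million years

A: 689 Ma lies in 720–635 Ma, so Cryogenian.
B: 470 Ma lies in 485.4–443.8 Ma, so Ordovician.
C: 1199 Ma lies in 1200–1000 Ma, so Stenian.
D: 175 Ma lies in 201.4–145 Ma, so Jurassic.
Oldest = 1199 Ma, youngest = 175 Ma → span 1024 Myr.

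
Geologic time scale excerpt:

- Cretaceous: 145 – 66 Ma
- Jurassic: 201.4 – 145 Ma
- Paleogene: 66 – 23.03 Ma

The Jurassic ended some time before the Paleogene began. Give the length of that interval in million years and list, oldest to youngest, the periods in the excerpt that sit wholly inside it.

The Jurassic closes at 145 Ma and the Paleogene opens at 66 Ma, so the interval is 145 − 66 = 79 Myr.
A period fits inside if it starts at or after 145 Ma and ends at or before 66 Ma; oldest first that gives Cretaceous.

79 million years; Cretaceous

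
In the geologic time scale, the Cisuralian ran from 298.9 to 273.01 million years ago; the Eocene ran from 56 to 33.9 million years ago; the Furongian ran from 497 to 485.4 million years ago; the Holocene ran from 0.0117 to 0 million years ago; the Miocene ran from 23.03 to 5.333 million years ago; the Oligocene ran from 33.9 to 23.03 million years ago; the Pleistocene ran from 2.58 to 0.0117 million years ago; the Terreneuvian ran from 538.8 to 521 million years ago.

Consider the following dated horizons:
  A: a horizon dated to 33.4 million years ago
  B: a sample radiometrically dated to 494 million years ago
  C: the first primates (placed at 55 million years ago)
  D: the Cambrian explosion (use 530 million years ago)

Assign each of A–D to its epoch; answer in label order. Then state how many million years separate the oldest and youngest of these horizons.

A — Oligocene; B — Furongian; C — Eocene; D — Terreneuvian; span 496.6 million years

Match each age against the start–end ranges in the excerpt: A = 33.4 Ma → Oligocene (33.9–23.03); B = 494 Ma → Furongian (497–485.4); C = 55 Ma → Eocene (56–33.9); D = 530 Ma → Terreneuvian (538.8–521).
The largest age is 530 Ma and the smallest is 33.4 Ma; their difference is 496.6 Myr.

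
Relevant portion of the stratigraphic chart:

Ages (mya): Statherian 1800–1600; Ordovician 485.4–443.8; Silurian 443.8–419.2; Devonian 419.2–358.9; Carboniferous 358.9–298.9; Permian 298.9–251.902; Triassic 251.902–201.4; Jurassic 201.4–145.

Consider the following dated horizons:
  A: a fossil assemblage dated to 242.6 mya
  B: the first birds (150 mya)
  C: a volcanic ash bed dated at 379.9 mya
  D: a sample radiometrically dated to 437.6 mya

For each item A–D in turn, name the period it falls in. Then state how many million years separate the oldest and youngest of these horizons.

A: 242.6 Ma lies in 251.902–201.4 Ma, so Triassic.
B: 150 Ma lies in 201.4–145 Ma, so Jurassic.
C: 379.9 Ma lies in 419.2–358.9 Ma, so Devonian.
D: 437.6 Ma lies in 443.8–419.2 Ma, so Silurian.
Oldest = 437.6 Ma, youngest = 150 Ma → span 287.6 Myr.

A — Triassic; B — Jurassic; C — Devonian; D — Silurian; span 287.6 million years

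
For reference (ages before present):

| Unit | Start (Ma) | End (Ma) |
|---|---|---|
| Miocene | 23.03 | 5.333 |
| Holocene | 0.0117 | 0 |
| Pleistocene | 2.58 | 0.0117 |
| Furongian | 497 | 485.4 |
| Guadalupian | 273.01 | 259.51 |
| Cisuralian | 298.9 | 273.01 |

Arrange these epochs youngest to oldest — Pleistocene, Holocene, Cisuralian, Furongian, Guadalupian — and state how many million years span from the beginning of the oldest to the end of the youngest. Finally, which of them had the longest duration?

Start ages (Ma): Furongian 497, Cisuralian 298.9, Guadalupian 273.01, Pleistocene 2.58, Holocene 0.0117.
Ordered youngest to oldest: Holocene, Pleistocene, Guadalupian, Cisuralian, Furongian.
Span = 497 − 0 = 497 Myr.
Durations: Holocene 0.0117, Guadalupian 13.5, Cisuralian 25.89, Furongian 11.6, Pleistocene 2.5683 → longest is Cisuralian (25.89 Myr).

Holocene, Pleistocene, Guadalupian, Cisuralian, Furongian; total span 497 Myr; longest is Cisuralian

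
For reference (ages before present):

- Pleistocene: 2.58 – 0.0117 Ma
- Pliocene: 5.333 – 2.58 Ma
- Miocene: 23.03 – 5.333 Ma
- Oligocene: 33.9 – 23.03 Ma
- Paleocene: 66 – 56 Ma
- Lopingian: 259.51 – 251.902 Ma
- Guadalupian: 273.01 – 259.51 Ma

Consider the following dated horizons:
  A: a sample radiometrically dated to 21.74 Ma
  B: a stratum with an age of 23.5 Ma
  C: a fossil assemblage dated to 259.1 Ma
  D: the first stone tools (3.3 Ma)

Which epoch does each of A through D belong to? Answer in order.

A: 21.74 Ma lies in 23.03–5.333 Ma, so Miocene.
B: 23.5 Ma lies in 33.9–23.03 Ma, so Oligocene.
C: 259.1 Ma lies in 259.51–251.902 Ma, so Lopingian.
D: 3.3 Ma lies in 5.333–2.58 Ma, so Pliocene.

A — Miocene; B — Oligocene; C — Lopingian; D — Pliocene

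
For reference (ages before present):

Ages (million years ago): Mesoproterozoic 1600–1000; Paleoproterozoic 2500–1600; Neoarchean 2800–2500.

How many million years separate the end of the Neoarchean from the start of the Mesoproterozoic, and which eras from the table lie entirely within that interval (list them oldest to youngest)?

900 million years; Paleoproterozoic

End of Neoarchean = 2500 Ma; start of Mesoproterozoic = 1600 Ma.
Gap = 2500 − 1600 = 900 Myr.
Eras wholly inside 2500–1600 Ma: Paleoproterozoic (2500–1600).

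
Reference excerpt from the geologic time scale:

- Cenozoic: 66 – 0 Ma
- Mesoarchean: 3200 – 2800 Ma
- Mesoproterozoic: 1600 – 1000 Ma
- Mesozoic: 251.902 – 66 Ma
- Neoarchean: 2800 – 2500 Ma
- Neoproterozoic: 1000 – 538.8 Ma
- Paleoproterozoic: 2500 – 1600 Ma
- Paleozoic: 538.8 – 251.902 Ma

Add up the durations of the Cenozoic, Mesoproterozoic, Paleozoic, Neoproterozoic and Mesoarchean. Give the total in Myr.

Duration is start − end for each: (66 − 0) + (1600 − 1000) + (538.8 − 251.902) + (1000 − 538.8) + (3200 − 2800).
That is 66 + 600 + 286.898 + 461.2 + 400, which totals 1814.098 million years.

1814.098 million years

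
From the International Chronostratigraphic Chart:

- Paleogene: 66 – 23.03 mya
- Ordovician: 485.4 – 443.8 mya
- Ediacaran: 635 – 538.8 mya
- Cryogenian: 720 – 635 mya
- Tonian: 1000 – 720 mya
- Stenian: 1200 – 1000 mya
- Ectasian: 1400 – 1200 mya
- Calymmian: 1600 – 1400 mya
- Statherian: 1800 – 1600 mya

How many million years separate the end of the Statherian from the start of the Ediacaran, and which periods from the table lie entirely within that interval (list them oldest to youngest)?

965 million years; Calymmian, Ectasian, Stenian, Tonian, Cryogenian

The Statherian closes at 1600 Ma and the Ediacaran opens at 635 Ma, so the interval is 1600 − 635 = 965 Myr.
A period fits inside if it starts at or after 1600 Ma and ends at or before 635 Ma; oldest first that gives Calymmian, Ectasian, Stenian, Tonian, Cryogenian.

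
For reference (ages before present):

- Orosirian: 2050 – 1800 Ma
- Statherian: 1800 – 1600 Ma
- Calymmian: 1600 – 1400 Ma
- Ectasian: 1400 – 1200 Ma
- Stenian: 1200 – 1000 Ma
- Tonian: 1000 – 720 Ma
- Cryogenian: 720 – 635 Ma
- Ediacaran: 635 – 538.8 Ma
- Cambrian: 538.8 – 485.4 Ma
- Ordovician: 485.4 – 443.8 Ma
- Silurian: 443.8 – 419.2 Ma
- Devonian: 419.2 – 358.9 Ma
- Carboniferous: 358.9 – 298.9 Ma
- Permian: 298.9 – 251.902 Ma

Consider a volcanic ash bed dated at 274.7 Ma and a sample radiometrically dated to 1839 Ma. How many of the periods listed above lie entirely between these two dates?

12

1839 Ma sits inside the Orosirian (2050–1800) and 274.7 Ma inside the Permian (298.9–251.902); neither of those is wholly between the two dates.
The listed periods lying completely between them are Statherian, Calymmian, Ectasian, Stenian, Tonian, Cryogenian, Ediacaran, Cambrian, Ordovician, Silurian, Devonian, Carboniferous — 12 in all.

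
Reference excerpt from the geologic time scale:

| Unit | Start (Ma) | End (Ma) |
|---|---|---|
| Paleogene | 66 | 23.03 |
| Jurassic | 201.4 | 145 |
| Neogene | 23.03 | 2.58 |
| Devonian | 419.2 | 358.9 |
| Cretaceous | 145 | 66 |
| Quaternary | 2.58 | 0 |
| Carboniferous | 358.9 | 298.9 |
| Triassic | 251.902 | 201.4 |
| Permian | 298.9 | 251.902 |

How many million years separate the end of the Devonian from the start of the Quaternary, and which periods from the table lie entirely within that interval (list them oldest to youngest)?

The Devonian closes at 358.9 Ma and the Quaternary opens at 2.58 Ma, so the interval is 358.9 − 2.58 = 356.32 Myr.
A period fits inside if it starts at or after 358.9 Ma and ends at or before 2.58 Ma; oldest first that gives Carboniferous, Permian, Triassic, Jurassic, Cretaceous, Paleogene, Neogene.

356.32 million years; Carboniferous, Permian, Triassic, Jurassic, Cretaceous, Paleogene, Neogene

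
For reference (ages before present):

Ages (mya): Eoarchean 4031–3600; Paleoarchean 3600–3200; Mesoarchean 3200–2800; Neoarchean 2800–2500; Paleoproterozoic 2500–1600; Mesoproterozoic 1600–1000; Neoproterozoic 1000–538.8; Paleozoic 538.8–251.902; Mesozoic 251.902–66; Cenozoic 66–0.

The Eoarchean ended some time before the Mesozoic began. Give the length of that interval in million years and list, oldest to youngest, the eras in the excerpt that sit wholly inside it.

3348.098 million years; Paleoarchean, Mesoarchean, Neoarchean, Paleoproterozoic, Mesoproterozoic, Neoproterozoic, Paleozoic

End of Eoarchean = 3600 Ma; start of Mesozoic = 251.902 Ma.
Gap = 3600 − 251.902 = 3348.098 Myr.
Eras wholly inside 3600–251.902 Ma: Paleoarchean (3600–3200), Mesoarchean (3200–2800), Neoarchean (2800–2500), Paleoproterozoic (2500–1600), Mesoproterozoic (1600–1000), Neoproterozoic (1000–538.8), Paleozoic (538.8–251.902).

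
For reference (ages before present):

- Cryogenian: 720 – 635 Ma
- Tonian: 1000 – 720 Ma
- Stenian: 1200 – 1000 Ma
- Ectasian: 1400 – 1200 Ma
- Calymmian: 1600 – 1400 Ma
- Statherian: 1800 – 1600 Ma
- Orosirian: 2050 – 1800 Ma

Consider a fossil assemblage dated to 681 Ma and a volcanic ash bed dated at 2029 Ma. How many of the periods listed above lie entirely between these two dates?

5

2029 Ma sits inside the Orosirian (2050–1800) and 681 Ma inside the Cryogenian (720–635); neither of those is wholly between the two dates.
The listed periods lying completely between them are Statherian, Calymmian, Ectasian, Stenian, Tonian — 5 in all.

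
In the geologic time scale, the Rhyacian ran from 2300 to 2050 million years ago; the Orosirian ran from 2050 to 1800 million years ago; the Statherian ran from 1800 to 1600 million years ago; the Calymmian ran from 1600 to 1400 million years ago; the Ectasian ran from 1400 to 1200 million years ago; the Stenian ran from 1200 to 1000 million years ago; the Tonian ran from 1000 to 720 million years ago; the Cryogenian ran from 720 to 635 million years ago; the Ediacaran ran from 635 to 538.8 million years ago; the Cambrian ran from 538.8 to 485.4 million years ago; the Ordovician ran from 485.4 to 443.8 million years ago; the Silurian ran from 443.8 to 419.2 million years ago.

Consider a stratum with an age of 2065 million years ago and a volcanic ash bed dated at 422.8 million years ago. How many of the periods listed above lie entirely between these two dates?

The older date is 2065 Ma and the younger is 422.8 Ma.
Periods with start < 2065 and end > 422.8 Ma: Orosirian (2050–1800), Statherian (1800–1600), Calymmian (1600–1400), Ectasian (1400–1200), Stenian (1200–1000), Tonian (1000–720), Cryogenian (720–635), Ediacaran (635–538.8), Cambrian (538.8–485.4), Ordovician (485.4–443.8).
That is 10 complete periods.

10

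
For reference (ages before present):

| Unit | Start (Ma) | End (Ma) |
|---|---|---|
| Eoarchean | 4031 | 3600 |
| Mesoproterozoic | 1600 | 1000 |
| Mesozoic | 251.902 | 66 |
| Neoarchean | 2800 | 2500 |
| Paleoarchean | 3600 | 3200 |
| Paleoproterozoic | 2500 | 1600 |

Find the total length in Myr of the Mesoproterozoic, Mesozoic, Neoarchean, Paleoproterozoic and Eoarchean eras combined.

2416.902 million years

Duration is start − end for each: (1600 − 1000) + (251.902 − 66) + (2800 − 2500) + (2500 − 1600) + (4031 − 3600).
That is 600 + 185.902 + 300 + 900 + 431, which totals 2416.902 million years.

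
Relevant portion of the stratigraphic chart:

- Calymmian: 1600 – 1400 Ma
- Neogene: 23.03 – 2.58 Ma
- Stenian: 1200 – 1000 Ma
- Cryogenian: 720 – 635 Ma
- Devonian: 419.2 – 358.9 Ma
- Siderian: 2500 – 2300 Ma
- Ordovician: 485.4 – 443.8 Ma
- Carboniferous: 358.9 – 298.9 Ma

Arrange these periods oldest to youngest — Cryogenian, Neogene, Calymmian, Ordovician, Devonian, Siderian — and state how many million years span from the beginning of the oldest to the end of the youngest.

From the excerpt: Cryogenian 720–635; Neogene 23.03–2.58; Calymmian 1600–1400; Ordovician 485.4–443.8; Devonian 419.2–358.9; Siderian 2500–2300 (Ma).
Larger Ma is earlier, so the oldest is Siderian and the youngest is Neogene; oldest to youngest: Siderian, Calymmian, Cryogenian, Ordovician, Devonian, Neogene.
Oldest start 2500 minus youngest end 2.58 gives 2497.42 Myr overall.

Siderian → Calymmian → Cryogenian → Ordovician → Devonian → Neogene; total span 2497.42 Myr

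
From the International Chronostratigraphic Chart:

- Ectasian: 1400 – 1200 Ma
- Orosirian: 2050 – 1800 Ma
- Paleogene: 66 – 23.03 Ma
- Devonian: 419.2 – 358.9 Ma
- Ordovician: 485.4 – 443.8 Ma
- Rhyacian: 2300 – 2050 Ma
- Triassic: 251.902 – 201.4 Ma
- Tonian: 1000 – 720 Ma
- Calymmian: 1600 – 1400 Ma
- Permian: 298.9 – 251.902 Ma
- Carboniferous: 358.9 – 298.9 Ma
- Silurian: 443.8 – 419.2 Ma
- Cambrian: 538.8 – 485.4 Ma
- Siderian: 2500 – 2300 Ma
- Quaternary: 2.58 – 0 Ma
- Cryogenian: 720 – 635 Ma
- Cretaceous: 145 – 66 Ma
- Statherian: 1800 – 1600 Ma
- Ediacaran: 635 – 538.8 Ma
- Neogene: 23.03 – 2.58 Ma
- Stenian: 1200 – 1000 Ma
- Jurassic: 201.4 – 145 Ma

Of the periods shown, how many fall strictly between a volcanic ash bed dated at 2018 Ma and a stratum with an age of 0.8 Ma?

2018 Ma sits inside the Orosirian (2050–1800) and 0.8 Ma inside the Quaternary (2.58–0); neither of those is wholly between the two dates.
The listed periods lying completely between them are Statherian, Calymmian, Ectasian, Stenian, Tonian, Cryogenian, Ediacaran, Cambrian, Ordovician, Silurian, Devonian, Carboniferous, Permian, Triassic, Jurassic, Cretaceous, Paleogene, Neogene — 18 in all.

18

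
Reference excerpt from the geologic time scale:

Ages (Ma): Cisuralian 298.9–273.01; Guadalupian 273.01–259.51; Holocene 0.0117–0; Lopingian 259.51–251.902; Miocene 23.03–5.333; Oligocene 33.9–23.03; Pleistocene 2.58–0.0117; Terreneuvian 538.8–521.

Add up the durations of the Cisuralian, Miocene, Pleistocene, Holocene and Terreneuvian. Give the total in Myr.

63.967 million years

Duration is start − end for each: (298.9 − 273.01) + (23.03 − 5.333) + (2.58 − 0.0117) + (0.0117 − 0) + (538.8 − 521).
That is 25.89 + 17.697 + 2.5683 + 0.0117 + 17.8, which totals 63.967 million years.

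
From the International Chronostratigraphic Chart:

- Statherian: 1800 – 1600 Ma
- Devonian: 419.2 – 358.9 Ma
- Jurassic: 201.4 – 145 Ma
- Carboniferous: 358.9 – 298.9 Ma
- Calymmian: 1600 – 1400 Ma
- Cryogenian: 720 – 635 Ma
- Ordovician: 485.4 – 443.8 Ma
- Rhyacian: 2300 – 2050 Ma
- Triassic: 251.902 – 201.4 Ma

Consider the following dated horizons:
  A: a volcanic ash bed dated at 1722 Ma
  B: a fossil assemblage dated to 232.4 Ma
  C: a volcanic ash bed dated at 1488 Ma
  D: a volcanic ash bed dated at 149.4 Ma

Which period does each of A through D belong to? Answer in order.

Match each age against the start–end ranges in the excerpt: A = 1722 Ma → Statherian (1800–1600); B = 232.4 Ma → Triassic (251.902–201.4); C = 1488 Ma → Calymmian (1600–1400); D = 149.4 Ma → Jurassic (201.4–145).

A — Statherian; B — Triassic; C — Calymmian; D — Jurassic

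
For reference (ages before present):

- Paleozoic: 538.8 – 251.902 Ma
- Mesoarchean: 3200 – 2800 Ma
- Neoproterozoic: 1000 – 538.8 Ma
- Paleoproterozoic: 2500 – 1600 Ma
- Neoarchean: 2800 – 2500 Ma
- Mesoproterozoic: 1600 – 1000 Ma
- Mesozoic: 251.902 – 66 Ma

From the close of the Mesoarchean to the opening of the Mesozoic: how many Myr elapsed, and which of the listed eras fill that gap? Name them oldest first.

End of Mesoarchean = 2800 Ma; start of Mesozoic = 251.902 Ma.
Gap = 2800 − 251.902 = 2548.098 Myr.
Eras wholly inside 2800–251.902 Ma: Neoarchean (2800–2500), Paleoproterozoic (2500–1600), Mesoproterozoic (1600–1000), Neoproterozoic (1000–538.8), Paleozoic (538.8–251.902).

2548.098 million years; Neoarchean, Paleoproterozoic, Mesoproterozoic, Neoproterozoic, Paleozoic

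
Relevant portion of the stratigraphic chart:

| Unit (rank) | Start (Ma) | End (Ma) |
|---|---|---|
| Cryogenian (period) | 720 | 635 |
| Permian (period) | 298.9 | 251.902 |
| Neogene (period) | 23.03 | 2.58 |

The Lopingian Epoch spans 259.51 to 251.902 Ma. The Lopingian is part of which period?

Permian

The Lopingian (259.51–251.902 Ma) lies entirely within 298.9–251.902 Ma, the Permian Period.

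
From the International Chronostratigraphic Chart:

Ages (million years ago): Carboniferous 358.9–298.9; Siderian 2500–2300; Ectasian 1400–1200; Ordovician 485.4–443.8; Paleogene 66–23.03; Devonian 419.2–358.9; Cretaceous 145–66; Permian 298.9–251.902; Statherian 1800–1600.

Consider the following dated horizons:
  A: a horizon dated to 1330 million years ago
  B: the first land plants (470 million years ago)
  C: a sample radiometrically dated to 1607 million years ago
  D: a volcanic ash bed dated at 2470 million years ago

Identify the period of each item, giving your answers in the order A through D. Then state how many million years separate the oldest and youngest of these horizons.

A — Ectasian; B — Ordovician; C — Statherian; D — Siderian; span 2000 million years

Match each age against the start–end ranges in the excerpt: A = 1330 Ma → Ectasian (1400–1200); B = 470 Ma → Ordovician (485.4–443.8); C = 1607 Ma → Statherian (1800–1600); D = 2470 Ma → Siderian (2500–2300).
The largest age is 2470 Ma and the smallest is 470 Ma; their difference is 2000 Myr.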